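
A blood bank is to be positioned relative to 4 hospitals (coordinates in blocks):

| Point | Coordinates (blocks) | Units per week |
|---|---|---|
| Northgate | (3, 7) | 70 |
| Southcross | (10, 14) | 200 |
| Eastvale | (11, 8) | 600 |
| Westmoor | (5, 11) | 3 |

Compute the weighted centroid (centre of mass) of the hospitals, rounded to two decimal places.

The minimiser of Σwᵢ‖p−pᵢ‖² is the weighted centroid p* = (Σwᵢpᵢ)/(Σwᵢ).
Σwᵢ = 873.
Σwᵢxᵢ = 70·3 + 200·10 + 600·11 + 3·5 = 8825.
Σwᵢyᵢ = 70·7 + 200·14 + 600·8 + 3·11 = 8123.
x* = 8825/873 = 10.11, y* = 8123/873 = 9.30.

(10.11, 9.30)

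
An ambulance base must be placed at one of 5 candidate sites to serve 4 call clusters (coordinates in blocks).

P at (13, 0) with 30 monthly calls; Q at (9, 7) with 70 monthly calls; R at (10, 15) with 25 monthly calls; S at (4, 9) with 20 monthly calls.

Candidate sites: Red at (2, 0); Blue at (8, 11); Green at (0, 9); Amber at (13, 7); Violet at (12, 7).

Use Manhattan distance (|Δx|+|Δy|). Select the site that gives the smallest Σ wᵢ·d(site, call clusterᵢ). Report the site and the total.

Violet, total 900 blocks

Total weighted distance at each candidate:
  Red (2, 0): total = 2105
  Blue (8, 11): total = 1100
  Green (0, 9): total = 1910
  Amber (13, 7): total = 985
  Violet (12, 7): total = 900
Minimum is at Violet with total 900 blocks.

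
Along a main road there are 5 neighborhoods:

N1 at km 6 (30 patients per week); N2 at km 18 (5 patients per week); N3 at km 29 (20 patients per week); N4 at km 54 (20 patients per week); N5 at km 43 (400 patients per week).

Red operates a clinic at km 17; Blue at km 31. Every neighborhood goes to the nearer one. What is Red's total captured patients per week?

The indifferent point is the midpoint (17+31)/2 = 24; neighborhoods left of it (closer to Red at 17) go to Red, those right go to Blue.
  N1 at 6 (w=30) → Red
  N2 at 18 (w=5) → Red
  N3 at 29 (w=20) → Blue
  N5 at 43 (w=400) → Blue
  N4 at 54 (w=20) → Blue
Red captures 35; Blue captures 440.

35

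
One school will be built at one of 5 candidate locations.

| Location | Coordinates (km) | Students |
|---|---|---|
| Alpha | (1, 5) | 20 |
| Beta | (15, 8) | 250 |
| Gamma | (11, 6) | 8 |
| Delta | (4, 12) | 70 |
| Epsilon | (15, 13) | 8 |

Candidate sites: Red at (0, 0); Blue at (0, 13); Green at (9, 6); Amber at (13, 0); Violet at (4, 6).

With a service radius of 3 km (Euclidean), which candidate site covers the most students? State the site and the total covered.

Green, covering 8

Coverage radius r = 3 km; a point is covered iff (Δx)²+(Δy)² ≤ 3² = 9.
  Red (0, 0): covers {none} → 0
  Blue (0, 13): covers {none} → 0
  Green (9, 6): covers {Gamma} → 8
  Amber (13, 0): covers {none} → 0
  Violet (4, 6): covers {none} → 0
Maximum coverage at Green: 8 students.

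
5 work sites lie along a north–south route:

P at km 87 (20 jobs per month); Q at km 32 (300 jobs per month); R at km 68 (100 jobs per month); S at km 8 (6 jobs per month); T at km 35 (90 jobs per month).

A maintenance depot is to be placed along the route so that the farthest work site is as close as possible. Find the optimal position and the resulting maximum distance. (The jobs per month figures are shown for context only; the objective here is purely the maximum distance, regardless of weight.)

The 1-center on a line is the midpoint of the two extreme points: leftmost at 8, rightmost at 87.
Optimal location = (8 + 87)/2 = 47.5; maximum distance = (87 − 8)/2 = 39.5.

location 47.5, max distance 39.5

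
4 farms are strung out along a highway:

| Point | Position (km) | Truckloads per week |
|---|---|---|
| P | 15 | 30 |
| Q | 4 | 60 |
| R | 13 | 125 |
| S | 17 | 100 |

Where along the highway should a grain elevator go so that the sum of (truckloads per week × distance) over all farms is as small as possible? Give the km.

For a sum of weighted absolute distances on a line, the optimum is the weighted median (not the mean). Total weight W = 315; half-weight = 157.5.
Sort by position and accumulate weight:
  km 4 (Q, w=60) → cum 60
  km 13 (R, w=125) → cum 185  ≥ 157.5 → median here
  km 15 (P, w=30) → cum 215
  km 17 (S, w=100) → cum 315
Optimal location: km 13.

x = 13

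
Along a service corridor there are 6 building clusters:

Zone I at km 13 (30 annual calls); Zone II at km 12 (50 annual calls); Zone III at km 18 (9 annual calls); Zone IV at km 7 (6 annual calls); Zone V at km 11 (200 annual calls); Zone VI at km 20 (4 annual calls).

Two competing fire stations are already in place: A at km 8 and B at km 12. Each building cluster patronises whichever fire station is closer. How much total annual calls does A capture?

6

The indifferent point is the midpoint (8+12)/2 = 10; building clusters left of it (closer to A at 8) go to A, those right go to B.
  Zone IV at 7 (w=6) → A
  Zone V at 11 (w=200) → B
  Zone II at 12 (w=50) → B
  Zone I at 13 (w=30) → B
  Zone III at 18 (w=9) → B
  Zone VI at 20 (w=4) → B
A captures 6; B captures 293.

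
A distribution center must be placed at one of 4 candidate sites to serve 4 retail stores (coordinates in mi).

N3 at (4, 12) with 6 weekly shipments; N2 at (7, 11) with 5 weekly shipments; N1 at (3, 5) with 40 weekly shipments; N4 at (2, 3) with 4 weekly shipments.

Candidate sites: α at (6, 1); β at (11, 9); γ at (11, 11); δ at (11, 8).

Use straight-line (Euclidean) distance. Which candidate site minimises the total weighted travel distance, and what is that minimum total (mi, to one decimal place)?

α, total 335.2 mi

Total weighted distance at each candidate:
  α (6, 1): total = 335.2
  β (11, 9): total = 469.1
  γ (11, 11): total = 510.6
  δ (11, 8): total = 456.3
Minimum is at α with total 335.2 mi.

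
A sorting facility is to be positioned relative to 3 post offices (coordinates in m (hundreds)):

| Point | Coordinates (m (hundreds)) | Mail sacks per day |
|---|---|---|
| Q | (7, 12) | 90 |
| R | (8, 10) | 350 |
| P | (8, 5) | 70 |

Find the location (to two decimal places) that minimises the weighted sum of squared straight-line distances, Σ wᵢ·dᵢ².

(7.82, 9.67)

The minimiser of Σwᵢ‖p−pᵢ‖² is the weighted centroid p* = (Σwᵢpᵢ)/(Σwᵢ).
Σwᵢ = 510.
Σwᵢxᵢ = 90·7 + 350·8 + 70·8 = 3990.
Σwᵢyᵢ = 90·12 + 350·10 + 70·5 = 4930.
x* = 3990/510 = 7.82, y* = 4930/510 = 9.67.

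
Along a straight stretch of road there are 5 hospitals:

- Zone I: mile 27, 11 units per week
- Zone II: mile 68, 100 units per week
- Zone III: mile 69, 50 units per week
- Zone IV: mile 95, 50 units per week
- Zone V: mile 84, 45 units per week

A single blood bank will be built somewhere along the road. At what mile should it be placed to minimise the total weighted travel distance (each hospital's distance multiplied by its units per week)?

x = 69

For a sum of weighted absolute distances on a line, the optimum is the weighted median (not the mean). Total weight W = 256; half-weight = 128.
Sort by position and accumulate weight:
  mile 27 (Zone I, w=11) → cum 11
  mile 68 (Zone II, w=100) → cum 111
  mile 69 (Zone III, w=50) → cum 161  ≥ 128 → median here
  mile 84 (Zone V, w=45) → cum 206
  mile 95 (Zone IV, w=50) → cum 256
Optimal location: mile 69.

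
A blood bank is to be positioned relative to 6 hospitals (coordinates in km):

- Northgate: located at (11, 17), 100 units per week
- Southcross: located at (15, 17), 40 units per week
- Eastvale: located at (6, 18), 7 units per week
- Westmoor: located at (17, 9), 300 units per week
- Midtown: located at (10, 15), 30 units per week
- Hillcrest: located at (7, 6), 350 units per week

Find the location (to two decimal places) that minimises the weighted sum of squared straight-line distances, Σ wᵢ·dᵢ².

(11.60, 9.38)

The minimiser of Σwᵢ‖p−pᵢ‖² is the weighted centroid p* = (Σwᵢpᵢ)/(Σwᵢ).
Σwᵢ = 827.
Σwᵢxᵢ = 100·11 + 40·15 + 7·6 + 300·17 + 30·10 + 350·7 = 9592.
Σwᵢyᵢ = 100·17 + 40·17 + 7·18 + 300·9 + 30·15 + 350·6 = 7756.
x* = 9592/827 = 11.60, y* = 7756/827 = 9.38.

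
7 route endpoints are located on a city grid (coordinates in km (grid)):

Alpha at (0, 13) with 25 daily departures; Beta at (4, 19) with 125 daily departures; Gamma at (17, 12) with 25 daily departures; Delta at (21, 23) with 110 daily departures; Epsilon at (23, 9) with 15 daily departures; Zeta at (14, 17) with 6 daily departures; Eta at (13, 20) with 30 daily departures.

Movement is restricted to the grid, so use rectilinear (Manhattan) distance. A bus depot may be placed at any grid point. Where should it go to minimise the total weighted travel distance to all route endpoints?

Manhattan distance separates: Σwᵢ(|x−xᵢ|+|y−yᵢ|) = Σwᵢ|x−xᵢ| + Σwᵢ|y−yᵢ|, so x and y are optimised independently as 1-D weighted medians.
Total weight W = 336; half = 168.
x-coordinate, sorted with cumulative weight:
  x=0 (Alpha, w=25) cum 25
  x=4 (Beta, w=125) cum 150
  x=13 (Eta, w=30) cum 180  ← median
  x=14 (Zeta, w=6) cum 186
  x=17 (Gamma, w=25) cum 211
  x=21 (Delta, w=110) cum 321
  x=23 (Epsilon, w=15) cum 336
⇒ x* = 13
y-coordinate, sorted with cumulative weight:
  y=9 (Epsilon, w=15) cum 15
  y=12 (Gamma, w=25) cum 40
  y=13 (Alpha, w=25) cum 65
  y=17 (Zeta, w=6) cum 71
  y=19 (Beta, w=125) cum 196  ← median
  y=20 (Eta, w=30) cum 226
  y=23 (Delta, w=110) cum 336
⇒ y* = 19

(13, 19)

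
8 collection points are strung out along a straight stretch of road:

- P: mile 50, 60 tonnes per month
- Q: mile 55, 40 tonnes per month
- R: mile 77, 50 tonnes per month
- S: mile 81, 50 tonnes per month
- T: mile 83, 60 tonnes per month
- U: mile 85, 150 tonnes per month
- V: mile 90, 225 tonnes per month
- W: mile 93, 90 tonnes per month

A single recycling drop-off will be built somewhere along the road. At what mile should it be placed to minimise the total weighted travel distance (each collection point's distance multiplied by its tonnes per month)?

For a sum of weighted absolute distances on a line, the optimum is the weighted median (not the mean). Total weight W = 725; half-weight = 362.5.
Sort by position and accumulate weight:
  mile 50 (P, w=60) → cum 60
  mile 55 (Q, w=40) → cum 100
  mile 77 (R, w=50) → cum 150
  mile 81 (S, w=50) → cum 200
  mile 83 (T, w=60) → cum 260
  mile 85 (U, w=150) → cum 410  ≥ 362.5 → median here
  mile 90 (V, w=225) → cum 635
  mile 93 (W, w=90) → cum 725
Optimal location: mile 85.

x = 85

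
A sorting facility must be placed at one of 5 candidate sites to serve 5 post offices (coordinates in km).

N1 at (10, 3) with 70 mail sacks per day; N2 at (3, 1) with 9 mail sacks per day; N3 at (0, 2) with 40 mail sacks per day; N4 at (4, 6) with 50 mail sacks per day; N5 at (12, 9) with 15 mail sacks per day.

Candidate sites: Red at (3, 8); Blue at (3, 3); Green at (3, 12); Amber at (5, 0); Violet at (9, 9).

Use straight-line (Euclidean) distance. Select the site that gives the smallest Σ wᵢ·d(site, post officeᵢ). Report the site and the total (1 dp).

Total weighted distance at each candidate:
  Red (3, 8): total = 1181.1
  Blue (3, 3): total = 954.9
  Green (3, 12): total = 1761.2
  Amber (5, 0): total = 1118.9
  Violet (9, 9): total = 1308.4
Minimum is at Blue with total 954.9 km.

Blue, total 954.9 km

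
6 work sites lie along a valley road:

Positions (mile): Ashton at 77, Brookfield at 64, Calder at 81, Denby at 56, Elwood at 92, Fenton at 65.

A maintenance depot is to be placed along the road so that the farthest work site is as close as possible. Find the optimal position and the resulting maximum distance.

The 1-center on a line is the midpoint of the two extreme points: leftmost at 56, rightmost at 92.
Optimal location = (56 + 92)/2 = 74; maximum distance = (92 − 56)/2 = 18.

location 74, max distance 18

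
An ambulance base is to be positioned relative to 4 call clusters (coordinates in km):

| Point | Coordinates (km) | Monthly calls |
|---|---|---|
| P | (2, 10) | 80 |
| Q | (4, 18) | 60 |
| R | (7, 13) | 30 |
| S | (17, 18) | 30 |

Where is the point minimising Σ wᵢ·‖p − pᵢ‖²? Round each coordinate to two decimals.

The minimiser of Σwᵢ‖p−pᵢ‖² is the weighted centroid p* = (Σwᵢpᵢ)/(Σwᵢ).
Σwᵢ = 200.
Σwᵢxᵢ = 80·2 + 60·4 + 30·7 + 30·17 = 1120.
Σwᵢyᵢ = 80·10 + 60·18 + 30·13 + 30·18 = 2810.
x* = 1120/200 = 5.60, y* = 2810/200 = 14.05.

(5.60, 14.05)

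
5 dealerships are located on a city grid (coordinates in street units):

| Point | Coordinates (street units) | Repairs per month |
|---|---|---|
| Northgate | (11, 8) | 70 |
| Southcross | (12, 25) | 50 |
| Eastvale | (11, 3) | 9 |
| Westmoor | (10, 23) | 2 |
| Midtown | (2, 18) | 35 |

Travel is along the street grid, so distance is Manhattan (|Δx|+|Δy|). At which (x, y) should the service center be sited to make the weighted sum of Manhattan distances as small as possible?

Manhattan distance separates: Σwᵢ(|x−xᵢ|+|y−yᵢ|) = Σwᵢ|x−xᵢ| + Σwᵢ|y−yᵢ|, so x and y are optimised independently as 1-D weighted medians.
Total weight W = 166; half = 83.
x-coordinate, sorted with cumulative weight:
  x=2 (Midtown, w=35) cum 35
  x=10 (Westmoor, w=2) cum 37
  x=11 (Northgate, w=70) cum 107  ← median
  x=11 (Eastvale, w=9) cum 116
  x=12 (Southcross, w=50) cum 166
⇒ x* = 11
y-coordinate, sorted with cumulative weight:
  y=3 (Eastvale, w=9) cum 9
  y=8 (Northgate, w=70) cum 79
  y=18 (Midtown, w=35) cum 114  ← median
  y=23 (Westmoor, w=2) cum 116
  y=25 (Southcross, w=50) cum 166
⇒ y* = 18

(11, 18)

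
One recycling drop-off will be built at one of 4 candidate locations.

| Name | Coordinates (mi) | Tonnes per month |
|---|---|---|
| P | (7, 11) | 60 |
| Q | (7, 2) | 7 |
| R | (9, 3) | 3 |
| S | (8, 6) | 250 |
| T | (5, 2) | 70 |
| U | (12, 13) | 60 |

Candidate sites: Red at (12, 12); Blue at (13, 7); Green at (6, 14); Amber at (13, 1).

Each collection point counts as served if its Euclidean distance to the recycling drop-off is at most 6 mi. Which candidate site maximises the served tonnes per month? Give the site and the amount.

Blue, covering 253

Coverage radius r = 6 mi; a point is covered iff (Δx)²+(Δy)² ≤ 6² = 36.
  Red (12, 12): covers {P, U} → 120
  Blue (13, 7): covers {R, S} → 253
  Green (6, 14): covers {P} → 60
  Amber (13, 1): covers {R} → 3
Maximum coverage at Blue: 253 tonnes per month.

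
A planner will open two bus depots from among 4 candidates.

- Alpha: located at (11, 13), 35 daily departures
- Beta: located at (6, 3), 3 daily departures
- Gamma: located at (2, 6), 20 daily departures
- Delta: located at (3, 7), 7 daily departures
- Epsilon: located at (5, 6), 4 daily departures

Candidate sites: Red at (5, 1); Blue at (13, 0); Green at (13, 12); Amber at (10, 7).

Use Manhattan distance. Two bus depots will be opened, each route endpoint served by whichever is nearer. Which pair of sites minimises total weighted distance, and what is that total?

{Red, Green}, total 350

Evaluate every pair (each demand assigned to the nearer of the two):
  {Red, Green}: total = 350
  {Green, Amber}: total = 382
  {Red, Amber}: total = 483
  {Blue, Amber}: total = 522
  {Blue, Green}: total = 636
  {Red, Blue}: total = 770
Best pair: {Red, Green} with total 350.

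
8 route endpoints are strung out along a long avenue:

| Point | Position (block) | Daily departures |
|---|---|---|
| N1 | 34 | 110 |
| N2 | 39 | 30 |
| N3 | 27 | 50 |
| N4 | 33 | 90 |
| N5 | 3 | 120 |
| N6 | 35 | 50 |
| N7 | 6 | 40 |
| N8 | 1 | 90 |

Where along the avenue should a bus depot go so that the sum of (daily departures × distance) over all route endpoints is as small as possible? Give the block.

For a sum of weighted absolute distances on a line, the optimum is the weighted median (not the mean). Total weight W = 580; half-weight = 290.
Sort by position and accumulate weight:
  block 1 (N8, w=90) → cum 90
  block 3 (N5, w=120) → cum 210
  block 6 (N7, w=40) → cum 250
  block 27 (N3, w=50) → cum 300  ≥ 290 → median here
  block 33 (N4, w=90) → cum 390
  block 34 (N1, w=110) → cum 500
  block 35 (N6, w=50) → cum 550
  block 39 (N2, w=30) → cum 580
Optimal location: block 27.

x = 27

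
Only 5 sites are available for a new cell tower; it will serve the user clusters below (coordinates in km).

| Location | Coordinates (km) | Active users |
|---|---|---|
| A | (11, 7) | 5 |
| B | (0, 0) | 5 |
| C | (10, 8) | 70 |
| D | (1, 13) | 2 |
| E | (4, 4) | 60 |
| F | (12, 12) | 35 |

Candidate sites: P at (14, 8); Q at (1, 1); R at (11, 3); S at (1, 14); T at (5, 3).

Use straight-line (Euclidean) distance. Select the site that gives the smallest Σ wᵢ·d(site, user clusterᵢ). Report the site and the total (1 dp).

T, total 1065.6 km

Total weighted distance at each candidate:
  P (14, 8): total = 1207.0
  Q (1, 1): total = 1686.5
  R (11, 3): total = 1203.4
  S (1, 14): total = 1908.1
  T (5, 3): total = 1065.6
Minimum is at T with total 1065.6 km.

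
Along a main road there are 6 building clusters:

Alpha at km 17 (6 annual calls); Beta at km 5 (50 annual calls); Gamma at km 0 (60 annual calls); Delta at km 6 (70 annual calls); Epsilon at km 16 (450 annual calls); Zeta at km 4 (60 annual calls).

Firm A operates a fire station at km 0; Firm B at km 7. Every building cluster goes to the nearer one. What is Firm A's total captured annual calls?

60

The indifferent point is the midpoint (0+7)/2 = 3.5; building clusters left of it (closer to Firm A at 0) go to Firm A, those right go to Firm B.
  Gamma at 0 (w=60) → Firm A
  Zeta at 4 (w=60) → Firm B
  Beta at 5 (w=50) → Firm B
  Delta at 6 (w=70) → Firm B
  Epsilon at 16 (w=450) → Firm B
  Alpha at 17 (w=6) → Firm B
Firm A captures 60; Firm B captures 636.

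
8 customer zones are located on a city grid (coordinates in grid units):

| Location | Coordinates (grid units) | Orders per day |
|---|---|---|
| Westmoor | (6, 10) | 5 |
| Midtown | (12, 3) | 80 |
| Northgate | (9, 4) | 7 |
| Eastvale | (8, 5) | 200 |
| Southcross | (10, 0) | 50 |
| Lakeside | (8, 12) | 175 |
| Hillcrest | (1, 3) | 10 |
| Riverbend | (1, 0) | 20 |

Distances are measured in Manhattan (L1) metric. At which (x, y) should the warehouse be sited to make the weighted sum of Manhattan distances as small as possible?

(8, 5)

Manhattan distance separates: Σwᵢ(|x−xᵢ|+|y−yᵢ|) = Σwᵢ|x−xᵢ| + Σwᵢ|y−yᵢ|, so x and y are optimised independently as 1-D weighted medians.
Total weight W = 547; half = 273.5.
x-coordinate, sorted with cumulative weight:
  x=1 (Hillcrest, w=10) cum 10
  x=1 (Riverbend, w=20) cum 30
  x=6 (Westmoor, w=5) cum 35
  x=8 (Eastvale, w=200) cum 235
  x=8 (Lakeside, w=175) cum 410  ← median
  x=9 (Northgate, w=7) cum 417
  x=10 (Southcross, w=50) cum 467
  x=12 (Midtown, w=80) cum 547
⇒ x* = 8
y-coordinate, sorted with cumulative weight:
  y=0 (Southcross, w=50) cum 50
  y=0 (Riverbend, w=20) cum 70
  y=3 (Midtown, w=80) cum 150
  y=3 (Hillcrest, w=10) cum 160
  y=4 (Northgate, w=7) cum 167
  y=5 (Eastvale, w=200) cum 367  ← median
  y=10 (Westmoor, w=5) cum 372
  y=12 (Lakeside, w=175) cum 547
⇒ y* = 5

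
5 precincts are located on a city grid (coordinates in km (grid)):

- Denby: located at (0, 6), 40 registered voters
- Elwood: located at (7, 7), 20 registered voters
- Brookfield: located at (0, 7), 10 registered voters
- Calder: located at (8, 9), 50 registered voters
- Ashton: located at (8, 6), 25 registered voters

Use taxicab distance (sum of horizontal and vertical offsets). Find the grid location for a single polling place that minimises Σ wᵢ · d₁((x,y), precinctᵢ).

(8, 7)

Manhattan distance separates: Σwᵢ(|x−xᵢ|+|y−yᵢ|) = Σwᵢ|x−xᵢ| + Σwᵢ|y−yᵢ|, so x and y are optimised independently as 1-D weighted medians.
Total weight W = 145; half = 72.5.
x-coordinate, sorted with cumulative weight:
  x=0 (Denby, w=40) cum 40
  x=0 (Brookfield, w=10) cum 50
  x=7 (Elwood, w=20) cum 70
  x=8 (Calder, w=50) cum 120  ← median
  x=8 (Ashton, w=25) cum 145
⇒ x* = 8
y-coordinate, sorted with cumulative weight:
  y=6 (Denby, w=40) cum 40
  y=6 (Ashton, w=25) cum 65
  y=7 (Elwood, w=20) cum 85  ← median
  y=7 (Brookfield, w=10) cum 95
  y=9 (Calder, w=50) cum 145
⇒ y* = 7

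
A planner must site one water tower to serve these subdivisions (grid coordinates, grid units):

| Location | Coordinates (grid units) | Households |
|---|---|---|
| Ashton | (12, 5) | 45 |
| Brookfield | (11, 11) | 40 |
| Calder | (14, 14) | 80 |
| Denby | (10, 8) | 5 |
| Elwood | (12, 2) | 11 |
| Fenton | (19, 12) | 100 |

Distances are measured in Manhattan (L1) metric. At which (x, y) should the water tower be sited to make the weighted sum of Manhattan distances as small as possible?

Manhattan distance separates: Σwᵢ(|x−xᵢ|+|y−yᵢ|) = Σwᵢ|x−xᵢ| + Σwᵢ|y−yᵢ|, so x and y are optimised independently as 1-D weighted medians.
Total weight W = 281; half = 140.5.
x-coordinate, sorted with cumulative weight:
  x=10 (Denby, w=5) cum 5
  x=11 (Brookfield, w=40) cum 45
  x=12 (Ashton, w=45) cum 90
  x=12 (Elwood, w=11) cum 101
  x=14 (Calder, w=80) cum 181  ← median
  x=19 (Fenton, w=100) cum 281
⇒ x* = 14
y-coordinate, sorted with cumulative weight:
  y=2 (Elwood, w=11) cum 11
  y=5 (Ashton, w=45) cum 56
  y=8 (Denby, w=5) cum 61
  y=11 (Brookfield, w=40) cum 101
  y=12 (Fenton, w=100) cum 201  ← median
  y=14 (Calder, w=80) cum 281
⇒ y* = 12

(14, 12)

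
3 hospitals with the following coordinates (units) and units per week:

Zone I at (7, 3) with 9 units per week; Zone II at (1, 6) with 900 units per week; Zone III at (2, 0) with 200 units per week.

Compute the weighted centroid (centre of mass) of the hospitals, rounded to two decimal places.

The minimiser of Σwᵢ‖p−pᵢ‖² is the weighted centroid p* = (Σwᵢpᵢ)/(Σwᵢ).
Σwᵢ = 1109.
Σwᵢxᵢ = 9·7 + 900·1 + 200·2 = 1363.
Σwᵢyᵢ = 9·3 + 900·6 + 200·0 = 5427.
x* = 1363/1109 = 1.23, y* = 5427/1109 = 4.89.

(1.23, 4.89)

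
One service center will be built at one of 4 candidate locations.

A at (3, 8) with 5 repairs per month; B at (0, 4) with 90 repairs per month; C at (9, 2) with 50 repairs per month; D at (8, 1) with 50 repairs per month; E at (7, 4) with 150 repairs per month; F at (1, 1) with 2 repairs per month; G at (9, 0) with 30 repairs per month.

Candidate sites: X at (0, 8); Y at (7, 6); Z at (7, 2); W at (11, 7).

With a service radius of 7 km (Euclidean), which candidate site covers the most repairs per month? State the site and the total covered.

Y, covering 285

Coverage radius r = 7 km; a point is covered iff (Δx)²+(Δy)² ≤ 7² = 49.
  X (0, 8): covers {A, B} → 95
  Y (7, 6): covers {A, C, D, E, G} → 285
  Z (7, 2): covers {C, D, E, F, G} → 282
  W (11, 7): covers {C, D, E} → 250
Maximum coverage at Y: 285 repairs per month.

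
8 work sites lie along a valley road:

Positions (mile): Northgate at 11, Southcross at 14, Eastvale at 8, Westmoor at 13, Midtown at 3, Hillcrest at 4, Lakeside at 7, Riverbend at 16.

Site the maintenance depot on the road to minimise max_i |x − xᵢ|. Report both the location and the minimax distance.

The 1-center on a line is the midpoint of the two extreme points: leftmost at 3, rightmost at 16.
Optimal location = (3 + 16)/2 = 9.5; maximum distance = (16 − 3)/2 = 6.5.

location 9.5, max distance 6.5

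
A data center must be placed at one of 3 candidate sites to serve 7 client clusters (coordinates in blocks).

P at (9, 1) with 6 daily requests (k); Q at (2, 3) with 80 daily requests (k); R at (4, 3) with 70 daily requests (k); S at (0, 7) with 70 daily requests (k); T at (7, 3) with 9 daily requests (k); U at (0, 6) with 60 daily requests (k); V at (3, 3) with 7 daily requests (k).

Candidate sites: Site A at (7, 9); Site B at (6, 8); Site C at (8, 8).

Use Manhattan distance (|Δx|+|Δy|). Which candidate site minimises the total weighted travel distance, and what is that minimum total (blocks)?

Site B, total 2350 blocks

Total weighted distance at each candidate:
  Site A (7, 9): total = 2924
  Site B (6, 8): total = 2350
  Site C (8, 8): total = 2912
Minimum is at Site B with total 2350 blocks.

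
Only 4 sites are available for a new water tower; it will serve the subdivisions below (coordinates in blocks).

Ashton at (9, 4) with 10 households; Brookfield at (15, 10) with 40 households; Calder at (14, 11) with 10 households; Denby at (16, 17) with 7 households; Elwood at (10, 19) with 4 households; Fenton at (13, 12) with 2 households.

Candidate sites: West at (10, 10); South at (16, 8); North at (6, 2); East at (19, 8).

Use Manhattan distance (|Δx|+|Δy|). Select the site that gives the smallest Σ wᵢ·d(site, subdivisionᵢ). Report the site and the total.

South, total 425 blocks

Total weighted distance at each candidate:
  West (10, 10): total = 457
  South (16, 8): total = 425
  North (6, 2): total = 1193
  East (19, 8): total = 644
Minimum is at South with total 425 blocks.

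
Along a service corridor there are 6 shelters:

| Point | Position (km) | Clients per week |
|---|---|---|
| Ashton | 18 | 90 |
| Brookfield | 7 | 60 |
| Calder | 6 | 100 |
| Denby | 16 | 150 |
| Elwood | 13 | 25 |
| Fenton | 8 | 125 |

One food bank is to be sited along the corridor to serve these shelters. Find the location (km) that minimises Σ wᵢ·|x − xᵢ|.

For a sum of weighted absolute distances on a line, the optimum is the weighted median (not the mean). Total weight W = 550; half-weight = 275.
Sort by position and accumulate weight:
  km 6 (Calder, w=100) → cum 100
  km 7 (Brookfield, w=60) → cum 160
  km 8 (Fenton, w=125) → cum 285  ≥ 275 → median here
  km 13 (Elwood, w=25) → cum 310
  km 16 (Denby, w=150) → cum 460
  km 18 (Ashton, w=90) → cum 550
Optimal location: km 8.

x = 8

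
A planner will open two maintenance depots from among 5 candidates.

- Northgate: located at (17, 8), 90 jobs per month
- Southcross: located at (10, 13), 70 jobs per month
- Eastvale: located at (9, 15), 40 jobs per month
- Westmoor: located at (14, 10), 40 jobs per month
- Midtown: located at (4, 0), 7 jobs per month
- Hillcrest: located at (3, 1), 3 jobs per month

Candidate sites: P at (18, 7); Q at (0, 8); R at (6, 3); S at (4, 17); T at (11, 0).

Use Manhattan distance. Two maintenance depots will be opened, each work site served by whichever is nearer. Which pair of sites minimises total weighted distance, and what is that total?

Evaluate every pair (each demand assigned to the nearer of the two):
  {P, S}: total = 1610
  {P, R}: total = 2090
  {P, Q}: total = 2194
  {P, T}: total = 2196
  {S, T}: total = 2836
  {R, S}: total = 3070
  {Q, S}: total = 3264
  {R, T}: total = 3410
  {Q, T}: total = 3476
  {Q, R}: total = 3670
Best pair: {P, S} with total 1610.

{P, S}, total 1610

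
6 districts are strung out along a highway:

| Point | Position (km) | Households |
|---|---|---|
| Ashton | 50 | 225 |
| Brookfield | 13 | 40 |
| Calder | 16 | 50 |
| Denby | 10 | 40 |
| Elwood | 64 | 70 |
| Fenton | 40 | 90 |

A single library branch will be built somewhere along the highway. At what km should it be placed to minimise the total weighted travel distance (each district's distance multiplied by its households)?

For a sum of weighted absolute distances on a line, the optimum is the weighted median (not the mean). Total weight W = 515; half-weight = 257.5.
Sort by position and accumulate weight:
  km 10 (Denby, w=40) → cum 40
  km 13 (Brookfield, w=40) → cum 80
  km 16 (Calder, w=50) → cum 130
  km 40 (Fenton, w=90) → cum 220
  km 50 (Ashton, w=225) → cum 445  ≥ 257.5 → median here
  km 64 (Elwood, w=70) → cum 515
Optimal location: km 50.

x = 50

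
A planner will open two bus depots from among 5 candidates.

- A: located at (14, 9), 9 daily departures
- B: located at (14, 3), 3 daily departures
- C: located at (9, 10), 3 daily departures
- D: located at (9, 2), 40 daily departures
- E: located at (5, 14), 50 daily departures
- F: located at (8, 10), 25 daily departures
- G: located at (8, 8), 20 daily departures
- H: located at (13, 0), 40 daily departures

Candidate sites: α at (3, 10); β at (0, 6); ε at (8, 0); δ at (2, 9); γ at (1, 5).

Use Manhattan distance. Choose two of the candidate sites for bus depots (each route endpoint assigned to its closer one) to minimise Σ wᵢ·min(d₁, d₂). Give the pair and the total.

Evaluate every pair (each demand assigned to the nearer of the two):
  {α, ε}: total = 1038
  {ε, δ}: total = 1194
  {β, ε}: total = 1575
  {ε, γ}: total = 1575
  {α, γ}: total = 1856
  {δ, γ}: total = 2012
  {α, β}: total = 2022
  {α, δ}: total = 2105
  {β, δ}: total = 2178
  {β, γ}: total = 2507
Best pair: {α, ε} with total 1038.

{α, ε}, total 1038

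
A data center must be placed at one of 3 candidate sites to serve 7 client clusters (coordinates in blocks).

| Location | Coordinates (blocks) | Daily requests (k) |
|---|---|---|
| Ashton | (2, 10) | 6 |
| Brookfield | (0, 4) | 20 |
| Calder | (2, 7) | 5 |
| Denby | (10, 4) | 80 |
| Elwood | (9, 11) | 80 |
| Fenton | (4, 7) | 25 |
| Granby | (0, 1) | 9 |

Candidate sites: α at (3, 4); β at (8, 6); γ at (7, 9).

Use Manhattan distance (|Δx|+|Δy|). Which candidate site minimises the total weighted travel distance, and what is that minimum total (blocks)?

β, total 1337 blocks

Total weighted distance at each candidate:
  α (3, 4): total = 1876
  β (8, 6): total = 1337
  γ (7, 9): total = 1531
Minimum is at β with total 1337 blocks.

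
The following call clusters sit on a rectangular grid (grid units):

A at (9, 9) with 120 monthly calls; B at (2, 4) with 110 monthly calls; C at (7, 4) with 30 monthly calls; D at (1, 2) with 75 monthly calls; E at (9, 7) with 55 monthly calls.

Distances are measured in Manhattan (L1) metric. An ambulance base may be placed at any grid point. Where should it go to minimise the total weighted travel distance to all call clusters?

Manhattan distance separates: Σwᵢ(|x−xᵢ|+|y−yᵢ|) = Σwᵢ|x−xᵢ| + Σwᵢ|y−yᵢ|, so x and y are optimised independently as 1-D weighted medians.
Total weight W = 390; half = 195.
x-coordinate, sorted with cumulative weight:
  x=1 (D, w=75) cum 75
  x=2 (B, w=110) cum 185
  x=7 (C, w=30) cum 215  ← median
  x=9 (A, w=120) cum 335
  x=9 (E, w=55) cum 390
⇒ x* = 7
y-coordinate, sorted with cumulative weight:
  y=2 (D, w=75) cum 75
  y=4 (B, w=110) cum 185
  y=4 (C, w=30) cum 215  ← median
  y=7 (E, w=55) cum 270
  y=9 (A, w=120) cum 390
⇒ y* = 4

(7, 4)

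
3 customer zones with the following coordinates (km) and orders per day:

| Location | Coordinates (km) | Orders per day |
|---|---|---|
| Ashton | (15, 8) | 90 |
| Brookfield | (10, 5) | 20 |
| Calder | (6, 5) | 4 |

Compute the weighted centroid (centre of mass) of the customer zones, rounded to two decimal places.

(13.81, 7.37)

The minimiser of Σwᵢ‖p−pᵢ‖² is the weighted centroid p* = (Σwᵢpᵢ)/(Σwᵢ).
Σwᵢ = 114.
Σwᵢxᵢ = 90·15 + 20·10 + 4·6 = 1574.
Σwᵢyᵢ = 90·8 + 20·5 + 4·5 = 840.
x* = 1574/114 = 13.81, y* = 840/114 = 7.37.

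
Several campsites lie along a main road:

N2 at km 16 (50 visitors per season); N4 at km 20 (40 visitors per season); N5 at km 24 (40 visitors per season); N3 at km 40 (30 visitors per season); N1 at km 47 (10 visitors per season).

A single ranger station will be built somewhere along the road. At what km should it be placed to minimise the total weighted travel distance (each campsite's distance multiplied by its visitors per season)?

x = 20

For a sum of weighted absolute distances on a line, the optimum is the weighted median (not the mean). Total weight W = 170; half-weight = 85.
Sort by position and accumulate weight:
  km 16 (N2, w=50) → cum 50
  km 20 (N4, w=40) → cum 90  ≥ 85 → median here
  km 24 (N5, w=40) → cum 130
  km 40 (N3, w=30) → cum 160
  km 47 (N1, w=10) → cum 170
Optimal location: km 20.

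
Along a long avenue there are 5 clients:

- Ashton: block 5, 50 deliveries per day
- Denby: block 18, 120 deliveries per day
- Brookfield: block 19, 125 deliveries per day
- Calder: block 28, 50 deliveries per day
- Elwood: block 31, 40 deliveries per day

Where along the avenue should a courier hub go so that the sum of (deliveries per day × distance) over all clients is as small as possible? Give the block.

For a sum of weighted absolute distances on a line, the optimum is the weighted median (not the mean). Total weight W = 385; half-weight = 192.5.
Sort by position and accumulate weight:
  block 5 (Ashton, w=50) → cum 50
  block 18 (Denby, w=120) → cum 170
  block 19 (Brookfield, w=125) → cum 295  ≥ 192.5 → median here
  block 28 (Calder, w=50) → cum 345
  block 31 (Elwood, w=40) → cum 385
Optimal location: block 19.

x = 19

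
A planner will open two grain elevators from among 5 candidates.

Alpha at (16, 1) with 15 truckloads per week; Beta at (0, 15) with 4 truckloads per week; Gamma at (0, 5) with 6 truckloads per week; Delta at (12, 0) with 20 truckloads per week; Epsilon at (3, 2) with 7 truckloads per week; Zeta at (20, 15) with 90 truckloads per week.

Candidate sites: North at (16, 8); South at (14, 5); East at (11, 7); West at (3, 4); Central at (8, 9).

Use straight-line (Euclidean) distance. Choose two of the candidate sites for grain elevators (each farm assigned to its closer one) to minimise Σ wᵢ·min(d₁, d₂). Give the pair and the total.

Evaluate every pair (each demand assigned to the nearer of the two):
  {North, West}: total = 1088.1
  {North, South}: total = 1133.0
  {North, East}: total = 1159.6
  {North, Central}: total = 1163.4
  {South, West}: total = 1302.9
  {South, Central}: total = 1378.2
  {South, East}: total = 1411.9
  {East, West}: total = 1420.9
  {East, Central}: total = 1496.2
  {West, Central}: total = 1647.1
Best pair: {North, West} with total 1088.1.

{North, West}, total 1088.1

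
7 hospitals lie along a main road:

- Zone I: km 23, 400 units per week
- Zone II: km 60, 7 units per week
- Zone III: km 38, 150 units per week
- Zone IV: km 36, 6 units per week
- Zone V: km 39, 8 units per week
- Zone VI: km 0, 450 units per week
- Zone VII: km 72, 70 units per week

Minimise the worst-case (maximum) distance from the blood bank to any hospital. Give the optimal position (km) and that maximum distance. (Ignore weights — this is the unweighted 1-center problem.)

location 36, max distance 36

The 1-center on a line is the midpoint of the two extreme points: leftmost at 0, rightmost at 72.
Optimal location = (0 + 72)/2 = 36; maximum distance = (72 − 0)/2 = 36.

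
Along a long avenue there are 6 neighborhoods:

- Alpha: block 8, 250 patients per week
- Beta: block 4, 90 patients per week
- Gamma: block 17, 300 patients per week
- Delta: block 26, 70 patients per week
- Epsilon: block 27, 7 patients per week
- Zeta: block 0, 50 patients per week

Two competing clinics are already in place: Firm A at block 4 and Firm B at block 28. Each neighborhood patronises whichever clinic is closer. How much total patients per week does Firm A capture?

The indifferent point is the midpoint (4+28)/2 = 16; neighborhoods left of it (closer to Firm A at 4) go to Firm A, those right go to Firm B.
  Zeta at 0 (w=50) → Firm A
  Beta at 4 (w=90) → Firm A
  Alpha at 8 (w=250) → Firm A
  Gamma at 17 (w=300) → Firm B
  Delta at 26 (w=70) → Firm B
  Epsilon at 27 (w=7) → Firm B
Firm A captures 390; Firm B captures 377.

390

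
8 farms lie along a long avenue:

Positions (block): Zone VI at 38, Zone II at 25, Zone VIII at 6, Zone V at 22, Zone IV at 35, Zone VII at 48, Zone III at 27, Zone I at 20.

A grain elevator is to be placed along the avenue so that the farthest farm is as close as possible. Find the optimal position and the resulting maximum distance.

The 1-center on a line is the midpoint of the two extreme points: leftmost at 6, rightmost at 48.
Optimal location = (6 + 48)/2 = 27; maximum distance = (48 − 6)/2 = 21.

location 27, max distance 21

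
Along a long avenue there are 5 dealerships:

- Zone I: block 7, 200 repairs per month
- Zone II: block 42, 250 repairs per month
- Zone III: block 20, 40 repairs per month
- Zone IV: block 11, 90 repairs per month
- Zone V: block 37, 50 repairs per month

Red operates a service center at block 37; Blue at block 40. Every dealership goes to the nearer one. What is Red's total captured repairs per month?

The indifferent point is the midpoint (37+40)/2 = 38.5; dealerships left of it (closer to Red at 37) go to Red, those right go to Blue.
  Zone I at 7 (w=200) → Red
  Zone IV at 11 (w=90) → Red
  Zone III at 20 (w=40) → Red
  Zone V at 37 (w=50) → Red
  Zone II at 42 (w=250) → Blue
Red captures 380; Blue captures 250.

380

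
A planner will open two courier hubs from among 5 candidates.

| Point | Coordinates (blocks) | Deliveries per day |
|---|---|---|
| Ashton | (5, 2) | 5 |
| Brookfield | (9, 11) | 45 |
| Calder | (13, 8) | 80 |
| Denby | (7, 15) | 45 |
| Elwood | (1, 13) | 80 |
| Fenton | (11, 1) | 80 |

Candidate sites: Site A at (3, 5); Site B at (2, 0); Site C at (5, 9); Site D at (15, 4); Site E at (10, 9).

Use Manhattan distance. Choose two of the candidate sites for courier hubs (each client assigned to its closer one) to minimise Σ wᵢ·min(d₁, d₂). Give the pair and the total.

{Site C, Site E}, total 2210

Evaluate every pair (each demand assigned to the nearer of the two):
  {Site C, Site E}: total = 2210
  {Site C, Site D}: total = 2345
  {Site A, Site E}: total = 2405
  {Site D, Site E}: total = 2520
  {Site B, Site E}: total = 2645
  {Site B, Site C}: total = 2815
  {Site A, Site C}: total = 2975
  {Site A, Site D}: total = 3035
  {Site B, Site D}: total = 3625
  {Site A, Site B}: total = 3835
Best pair: {Site C, Site E} with total 2210.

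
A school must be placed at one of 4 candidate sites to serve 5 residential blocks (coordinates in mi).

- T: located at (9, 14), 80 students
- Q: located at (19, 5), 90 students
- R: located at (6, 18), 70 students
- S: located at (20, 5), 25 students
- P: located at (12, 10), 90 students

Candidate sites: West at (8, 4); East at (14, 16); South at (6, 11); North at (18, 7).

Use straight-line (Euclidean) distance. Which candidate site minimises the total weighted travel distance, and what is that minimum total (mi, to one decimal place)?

Total weighted distance at each candidate:
  West (8, 4): total = 3738.1
  East (14, 16): total = 2978.0
  South (6, 11): total = 3046.3
  North (18, 7): total = 2927.4
Minimum is at North with total 2927.4 mi.

North, total 2927.4 mi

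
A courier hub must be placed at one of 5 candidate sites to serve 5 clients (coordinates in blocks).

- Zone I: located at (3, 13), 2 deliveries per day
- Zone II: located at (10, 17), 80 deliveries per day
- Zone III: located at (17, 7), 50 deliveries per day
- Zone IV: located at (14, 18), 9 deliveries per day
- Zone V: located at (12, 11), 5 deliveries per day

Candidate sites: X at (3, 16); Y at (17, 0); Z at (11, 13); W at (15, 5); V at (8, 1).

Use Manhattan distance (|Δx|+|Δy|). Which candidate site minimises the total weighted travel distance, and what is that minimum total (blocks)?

Total weighted distance at each candidate:
  X (3, 16): total = 1983
  Y (17, 0): total = 2593
  Z (11, 13): total = 1103
  W (15, 5): total = 1771
  V (8, 1): total = 2501
Minimum is at Z with total 1103 blocks.

Z, total 1103 blocks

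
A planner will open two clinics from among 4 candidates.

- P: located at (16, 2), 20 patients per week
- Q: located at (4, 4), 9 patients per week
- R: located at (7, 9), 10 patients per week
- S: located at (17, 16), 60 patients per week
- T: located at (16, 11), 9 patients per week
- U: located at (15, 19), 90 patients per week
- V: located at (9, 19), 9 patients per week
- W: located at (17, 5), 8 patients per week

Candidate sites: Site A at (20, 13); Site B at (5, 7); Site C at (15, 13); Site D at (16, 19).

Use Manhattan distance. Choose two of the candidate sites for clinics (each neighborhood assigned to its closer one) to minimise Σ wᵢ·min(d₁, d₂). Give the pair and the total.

Evaluate every pair (each demand assigned to the nearer of the two):
  {Site B, Site D}: total = 973
  {Site C, Site D}: total = 1040
  {Site A, Site D}: total = 1230
  {Site B, Site C}: total = 1371
  {Site A, Site C}: total = 1595
  {Site A, Site B}: total = 2012
Best pair: {Site B, Site D} with total 973.

{Site B, Site D}, total 973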